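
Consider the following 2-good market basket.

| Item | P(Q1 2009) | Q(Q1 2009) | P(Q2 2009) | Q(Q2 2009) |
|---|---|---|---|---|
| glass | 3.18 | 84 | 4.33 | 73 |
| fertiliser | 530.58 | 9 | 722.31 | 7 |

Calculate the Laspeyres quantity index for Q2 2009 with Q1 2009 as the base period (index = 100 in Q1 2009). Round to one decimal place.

Laspeyres quantity index uses base-period prices as weights.
ΣP(Q1 2009)·Q(Q2 2009) = 3.18×73 + 530.58×7 = 232.14 + 3714.06 = 3946.2
ΣP(Q1 2009)·Q(Q1 2009) = 3.18×84 + 530.58×9 = 267.12 + 4775.22 = 5042.34
Index = 3946.2 / 5042.34 × 100 = 78.2613

78.3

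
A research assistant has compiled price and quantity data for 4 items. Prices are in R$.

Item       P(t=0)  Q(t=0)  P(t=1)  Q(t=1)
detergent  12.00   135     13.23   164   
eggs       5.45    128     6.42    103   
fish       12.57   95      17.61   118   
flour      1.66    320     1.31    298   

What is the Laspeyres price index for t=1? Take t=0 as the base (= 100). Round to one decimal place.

116.3

Laspeyres price index uses base-period quantities as weights.
ΣP(t=1)·Q(t=0) = 13.23×135 + 6.42×128 + 17.61×95 + 1.31×320 = 1786.05 + 821.76 + 1672.95 + 419.2 = 4699.96
ΣP(t=0)·Q(t=0) = 12.00×135 + 5.45×128 + 12.57×95 + 1.66×320 = 1620 + 697.6 + 1194.15 + 531.2 = 4042.95
Index = 4699.96 / 4042.95 × 100 = 116.2508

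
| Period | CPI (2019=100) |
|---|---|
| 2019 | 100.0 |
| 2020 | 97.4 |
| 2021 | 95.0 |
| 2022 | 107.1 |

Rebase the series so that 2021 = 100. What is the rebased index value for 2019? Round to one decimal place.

Rebased(2019) = 100.0 / 95.0 × 100 = 105.2632

105.3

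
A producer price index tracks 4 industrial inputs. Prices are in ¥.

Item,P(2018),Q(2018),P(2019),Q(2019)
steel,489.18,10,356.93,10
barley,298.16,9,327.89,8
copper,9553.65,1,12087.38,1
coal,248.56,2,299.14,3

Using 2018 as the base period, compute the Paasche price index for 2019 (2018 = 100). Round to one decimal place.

109.1

Paasche price index uses current-period quantities as weights.
ΣP(2019)·Q(2019) = 356.93×10 + 327.89×8 + 12087.38×1 + 299.14×3 = 3569.3 + 2623.12 + 12087.38 + 897.42 = 19177.22
ΣP(2018)·Q(2019) = 489.18×10 + 298.16×8 + 9553.65×1 + 248.56×3 = 4891.8 + 2385.28 + 9553.65 + 745.68 = 17576.41
Index = 19177.22 / 17576.41 × 100 = 109.1077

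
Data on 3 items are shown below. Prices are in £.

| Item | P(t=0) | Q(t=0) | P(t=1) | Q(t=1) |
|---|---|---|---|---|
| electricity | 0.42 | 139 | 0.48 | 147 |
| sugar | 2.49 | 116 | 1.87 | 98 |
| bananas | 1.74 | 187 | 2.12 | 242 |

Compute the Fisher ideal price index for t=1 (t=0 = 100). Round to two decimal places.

103.29

Laspeyres component (base-period weights):
ΣP(t=1)Q(t=0) = 0.48×139 + 1.87×116 + 2.12×187 = 66.72 + 216.92 + 396.44 = 680.08
ΣP(t=0)Q(t=0) = 0.42×139 + 2.49×116 + 1.74×187 = 58.38 + 288.84 + 325.38 = 672.6
L = 680.08 / 672.6 × 100 = 101.1121
Paasche component (current-period weights):
ΣP(t=1)Q(t=1) = 0.48×147 + 1.87×98 + 2.12×242 = 70.56 + 183.26 + 513.04 = 766.86
ΣP(t=0)Q(t=1) = 0.42×147 + 2.49×98 + 1.74×242 = 61.74 + 244.02 + 421.08 = 726.84
P = 766.86 / 726.84 × 100 = 105.5060
Fisher = √(L × P) = √(101.1121 × 105.5060) = 103.2857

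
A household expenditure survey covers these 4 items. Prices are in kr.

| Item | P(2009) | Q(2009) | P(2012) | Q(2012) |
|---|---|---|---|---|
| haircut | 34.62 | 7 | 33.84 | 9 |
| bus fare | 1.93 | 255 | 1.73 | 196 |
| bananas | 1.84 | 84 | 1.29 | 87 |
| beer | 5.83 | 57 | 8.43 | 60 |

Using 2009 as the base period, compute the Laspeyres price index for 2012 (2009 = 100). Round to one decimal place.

103.7

Laspeyres price index uses base-period quantities as weights.
ΣP(2012)·Q(2009) = 33.84×7 + 1.73×255 + 1.29×84 + 8.43×57 = 236.88 + 441.15 + 108.36 + 480.51 = 1266.9
ΣP(2009)·Q(2009) = 34.62×7 + 1.93×255 + 1.84×84 + 5.83×57 = 242.34 + 492.15 + 154.56 + 332.31 = 1221.36
Index = 1266.9 / 1221.36 × 100 = 103.7286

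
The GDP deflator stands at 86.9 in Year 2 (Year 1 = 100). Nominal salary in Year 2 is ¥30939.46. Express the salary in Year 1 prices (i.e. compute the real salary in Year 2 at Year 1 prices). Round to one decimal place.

Real = Nominal ÷ (Index/100) = 30939.46 ÷ (86.9/100)
     = 30939.46 ÷ 0.869 = 35603.5213

35603.5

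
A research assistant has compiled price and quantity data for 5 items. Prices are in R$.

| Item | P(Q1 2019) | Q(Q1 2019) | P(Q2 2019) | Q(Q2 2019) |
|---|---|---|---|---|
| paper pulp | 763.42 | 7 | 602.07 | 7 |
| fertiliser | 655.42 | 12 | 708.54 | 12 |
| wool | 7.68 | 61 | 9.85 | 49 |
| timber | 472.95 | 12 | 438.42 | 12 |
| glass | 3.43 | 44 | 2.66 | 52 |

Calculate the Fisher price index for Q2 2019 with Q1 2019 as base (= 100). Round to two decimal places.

Laspeyres component (base-period weights):
ΣP(Q2 2019)Q(Q1 2019) = 602.07×7 + 708.54×12 + 9.85×61 + 438.42×12 + 2.66×44 = 4214.49 + 8502.48 + 600.85 + 5261.04 + 117.04 = 18695.9
ΣP(Q1 2019)Q(Q1 2019) = 763.42×7 + 655.42×12 + 7.68×61 + 472.95×12 + 3.43×44 = 5343.94 + 7865.04 + 468.48 + 5675.4 + 150.92 = 19503.78
L = 18695.9 / 19503.78 × 100 = 95.8578
Paasche component (current-period weights):
ΣP(Q2 2019)Q(Q2 2019) = 602.07×7 + 708.54×12 + 9.85×49 + 438.42×12 + 2.66×52 = 4214.49 + 8502.48 + 482.65 + 5261.04 + 138.32 = 18598.98
ΣP(Q1 2019)Q(Q2 2019) = 763.42×7 + 655.42×12 + 7.68×49 + 472.95×12 + 3.43×52 = 5343.94 + 7865.04 + 376.32 + 5675.4 + 178.36 = 19439.06
P = 18598.98 / 19439.06 × 100 = 95.6784
Fisher = √(L × P) = √(95.8578 × 95.6784) = 95.7681

95.77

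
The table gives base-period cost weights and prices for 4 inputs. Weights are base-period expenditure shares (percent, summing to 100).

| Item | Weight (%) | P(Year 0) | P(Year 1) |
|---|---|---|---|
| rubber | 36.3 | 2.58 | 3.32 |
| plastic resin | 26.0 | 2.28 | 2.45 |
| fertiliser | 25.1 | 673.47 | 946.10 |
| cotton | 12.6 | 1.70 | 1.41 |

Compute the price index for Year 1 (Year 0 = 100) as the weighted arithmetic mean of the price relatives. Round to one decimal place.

120.4

rubber: 36.3 × (3.32/2.58) = 36.3 × 1.286822 = 46.7116
plastic resin: 26.0 × (2.45/2.28) = 26.0 × 1.074561 = 27.9386
fertiliser: 25.1 × (946.10/673.47) = 25.1 × 1.404814 = 35.2608
cotton: 12.6 × (1.41/1.70) = 12.6 × 0.829412 = 10.4506
Index = Σ wᵢ·(p₁ᵢ/p₀ᵢ) = 46.7116 + 27.9386 + 35.2608 + 10.4506 = 120.3616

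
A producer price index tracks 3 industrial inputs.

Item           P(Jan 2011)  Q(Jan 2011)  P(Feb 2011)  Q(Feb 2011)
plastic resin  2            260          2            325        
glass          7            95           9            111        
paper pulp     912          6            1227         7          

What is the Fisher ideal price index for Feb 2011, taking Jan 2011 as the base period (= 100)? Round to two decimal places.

Laspeyres component (base-period weights):
ΣP(Feb 2011)Q(Jan 2011) = 2×260 + 9×95 + 1227×6 = 520 + 855 + 7362 = 8737
ΣP(Jan 2011)Q(Jan 2011) = 2×260 + 7×95 + 912×6 = 520 + 665 + 5472 = 6657
L = 8737 / 6657 × 100 = 131.2453
Paasche component (current-period weights):
ΣP(Feb 2011)Q(Feb 2011) = 2×325 + 9×111 + 1227×7 = 650 + 999 + 8589 = 10238
ΣP(Jan 2011)Q(Feb 2011) = 2×325 + 7×111 + 912×7 = 650 + 777 + 6384 = 7811
P = 10238 / 7811 × 100 = 131.0716
Fisher = √(L × P) = √(131.2453 × 131.0716) = 131.1584

131.16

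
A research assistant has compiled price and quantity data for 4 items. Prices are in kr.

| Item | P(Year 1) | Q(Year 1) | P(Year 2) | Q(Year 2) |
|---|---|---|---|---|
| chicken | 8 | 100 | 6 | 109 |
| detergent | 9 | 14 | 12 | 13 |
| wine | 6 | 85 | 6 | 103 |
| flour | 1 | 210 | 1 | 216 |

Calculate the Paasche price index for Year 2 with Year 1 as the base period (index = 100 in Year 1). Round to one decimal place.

Paasche price index uses current-period quantities as weights.
ΣP(Year 2)·Q(Year 2) = 6×109 + 12×13 + 6×103 + 1×216 = 654 + 156 + 618 + 216 = 1644
ΣP(Year 1)·Q(Year 2) = 8×109 + 9×13 + 6×103 + 1×216 = 872 + 117 + 618 + 216 = 1823
Index = 1644 / 1823 × 100 = 90.1810

90.2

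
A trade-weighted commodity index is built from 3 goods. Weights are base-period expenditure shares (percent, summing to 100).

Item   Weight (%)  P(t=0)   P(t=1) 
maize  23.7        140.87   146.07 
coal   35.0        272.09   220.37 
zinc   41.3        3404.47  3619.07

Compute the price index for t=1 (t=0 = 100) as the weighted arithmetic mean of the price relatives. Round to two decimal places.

maize: 23.7 × (146.07/140.87) = 23.7 × 1.036913 = 24.5748
coal: 35.0 × (220.37/272.09) = 35.0 × 0.809916 = 28.3471
zinc: 41.3 × (3619.07/3404.47) = 41.3 × 1.063035 = 43.9033
Index = Σ wᵢ·(p₁ᵢ/p₀ᵢ) = 24.5748 + 28.3471 + 43.9033 = 96.8252

96.83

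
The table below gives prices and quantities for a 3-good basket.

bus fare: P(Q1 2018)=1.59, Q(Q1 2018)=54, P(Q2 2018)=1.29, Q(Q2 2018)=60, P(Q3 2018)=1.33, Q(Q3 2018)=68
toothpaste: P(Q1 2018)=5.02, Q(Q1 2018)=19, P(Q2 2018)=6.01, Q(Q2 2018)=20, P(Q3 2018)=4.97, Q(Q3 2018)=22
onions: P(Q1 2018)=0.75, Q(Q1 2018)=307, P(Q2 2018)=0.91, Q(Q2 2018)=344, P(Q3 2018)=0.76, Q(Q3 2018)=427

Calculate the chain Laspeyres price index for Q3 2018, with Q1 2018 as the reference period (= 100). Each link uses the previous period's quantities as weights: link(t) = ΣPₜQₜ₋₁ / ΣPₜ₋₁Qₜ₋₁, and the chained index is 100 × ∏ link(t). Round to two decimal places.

97.14

Link Q1 2018→Q2 2018:
ΣP(Q2 2018)Q(Q1 2018) = 1.29×54 + 6.01×19 + 0.91×307 = 69.66 + 114.19 + 279.37 = 463.22
ΣP(Q1 2018)Q(Q1 2018) = 1.59×54 + 5.02×19 + 0.75×307 = 85.86 + 95.38 + 230.25 = 411.49
link = 463.22/411.49 = 1.125714
Link Q2 2018→Q3 2018:
ΣP(Q3 2018)Q(Q2 2018) = 1.33×60 + 4.97×20 + 0.76×344 = 79.8 + 99.4 + 261.44 = 440.64
ΣP(Q2 2018)Q(Q2 2018) = 1.29×60 + 6.01×20 + 0.91×344 = 77.4 + 120.2 + 313.04 = 510.64
link = 440.64/510.64 = 0.862917
Chained index = 100 × 1.125714 × 0.862917 = 97.1398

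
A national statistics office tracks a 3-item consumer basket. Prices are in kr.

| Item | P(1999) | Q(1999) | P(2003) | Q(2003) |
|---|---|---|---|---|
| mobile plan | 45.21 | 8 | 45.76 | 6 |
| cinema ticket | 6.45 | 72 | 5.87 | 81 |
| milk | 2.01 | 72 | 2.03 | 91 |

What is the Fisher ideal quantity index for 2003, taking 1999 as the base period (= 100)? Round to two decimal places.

100.29

Laspeyres component (base-period weights):
ΣP(1999)Q(2003) = 45.21×6 + 6.45×81 + 2.01×91 = 271.26 + 522.45 + 182.91 = 976.62
ΣP(1999)Q(1999) = 45.21×8 + 6.45×72 + 2.01×72 = 361.68 + 464.4 + 144.72 = 970.8
L = 976.62 / 970.8 × 100 = 100.5995
Paasche component (current-period weights):
ΣP(2003)Q(2003) = 45.76×6 + 5.87×81 + 2.03×91 = 274.56 + 475.47 + 184.73 = 934.76
ΣP(2003)Q(1999) = 45.76×8 + 5.87×72 + 2.03×72 = 366.08 + 422.64 + 146.16 = 934.88
P = 934.76 / 934.88 × 100 = 99.9872
Fisher = √(L × P) = √(100.5995 × 99.9872) = 100.2929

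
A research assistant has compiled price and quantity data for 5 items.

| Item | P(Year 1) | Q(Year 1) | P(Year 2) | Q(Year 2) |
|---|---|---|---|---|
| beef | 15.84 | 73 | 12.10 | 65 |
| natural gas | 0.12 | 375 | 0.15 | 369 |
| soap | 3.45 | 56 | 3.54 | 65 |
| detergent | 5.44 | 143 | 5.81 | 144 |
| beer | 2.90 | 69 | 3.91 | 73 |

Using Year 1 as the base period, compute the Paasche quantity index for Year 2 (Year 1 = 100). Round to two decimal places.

98.02

Paasche quantity index uses current-period prices as weights.
ΣP(Year 2)·Q(Year 2) = 12.10×65 + 0.15×369 + 3.54×65 + 5.81×144 + 3.91×73 = 786.5 + 55.35 + 230.1 + 836.64 + 285.43 = 2194.02
ΣP(Year 2)·Q(Year 1) = 12.10×73 + 0.15×375 + 3.54×56 + 5.81×143 + 3.91×69 = 883.3 + 56.25 + 198.24 + 830.83 + 269.79 = 2238.41
Index = 2194.02 / 2238.41 × 100 = 98.0169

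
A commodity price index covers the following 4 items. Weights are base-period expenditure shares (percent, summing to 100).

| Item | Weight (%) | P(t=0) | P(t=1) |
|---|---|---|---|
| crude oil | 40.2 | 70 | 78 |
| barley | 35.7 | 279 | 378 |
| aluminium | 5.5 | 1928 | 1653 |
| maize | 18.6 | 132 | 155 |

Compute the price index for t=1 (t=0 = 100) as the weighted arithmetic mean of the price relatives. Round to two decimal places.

119.72

crude oil: 40.2 × (78/70) = 40.2 × 1.114286 = 44.7943
barley: 35.7 × (378/279) = 35.7 × 1.354839 = 48.3677
aluminium: 5.5 × (1653/1928) = 5.5 × 0.857365 = 4.7155
maize: 18.6 × (155/132) = 18.6 × 1.174242 = 21.8409
Index = Σ wᵢ·(p₁ᵢ/p₀ᵢ) = 44.7943 + 48.3677 + 4.7155 + 21.8409 = 119.7184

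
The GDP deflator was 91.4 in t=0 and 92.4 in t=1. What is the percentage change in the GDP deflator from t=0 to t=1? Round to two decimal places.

1.09%

Change = (92.4 − 91.4) / 91.4 × 100
       = 1.0 / 91.4 × 100 = 1.0941%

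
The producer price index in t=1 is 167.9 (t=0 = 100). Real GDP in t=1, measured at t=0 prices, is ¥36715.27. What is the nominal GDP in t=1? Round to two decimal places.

61644.94

Nominal = Real × (Index/100) = 36715.27 × (167.9/100)
        = 36715.27 × 1.679 = 61644.9383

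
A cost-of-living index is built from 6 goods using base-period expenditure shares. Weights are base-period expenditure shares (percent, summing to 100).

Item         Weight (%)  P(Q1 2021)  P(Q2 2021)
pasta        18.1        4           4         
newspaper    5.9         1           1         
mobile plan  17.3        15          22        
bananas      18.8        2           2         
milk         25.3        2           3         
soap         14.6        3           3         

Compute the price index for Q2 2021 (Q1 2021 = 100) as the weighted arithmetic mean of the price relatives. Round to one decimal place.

pasta: 18.1 × (4/4) = 18.1 × 1.000000 = 18.1000
newspaper: 5.9 × (1/1) = 5.9 × 1.000000 = 5.9000
mobile plan: 17.3 × (22/15) = 17.3 × 1.466667 = 25.3733
bananas: 18.8 × (2/2) = 18.8 × 1.000000 = 18.8000
milk: 25.3 × (3/2) = 25.3 × 1.500000 = 37.9500
soap: 14.6 × (3/3) = 14.6 × 1.000000 = 14.6000
Index = Σ wᵢ·(p₁ᵢ/p₀ᵢ) = 18.1000 + 5.9000 + 25.3733 + 18.8000 + 37.9500 + 14.6000 = 120.7233

120.7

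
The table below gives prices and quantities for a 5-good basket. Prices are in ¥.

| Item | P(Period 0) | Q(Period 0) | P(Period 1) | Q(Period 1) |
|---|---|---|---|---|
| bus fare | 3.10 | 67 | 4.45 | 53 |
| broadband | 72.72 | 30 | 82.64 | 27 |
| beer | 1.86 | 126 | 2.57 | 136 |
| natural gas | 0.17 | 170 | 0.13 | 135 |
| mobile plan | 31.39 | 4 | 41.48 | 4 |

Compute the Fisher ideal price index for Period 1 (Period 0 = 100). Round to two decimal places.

118.51

Laspeyres component (base-period weights):
ΣP(Period 1)Q(Period 0) = 4.45×67 + 82.64×30 + 2.57×126 + 0.13×170 + 41.48×4 = 298.15 + 2479.2 + 323.82 + 22.1 + 165.92 = 3289.19
ΣP(Period 0)Q(Period 0) = 3.10×67 + 72.72×30 + 1.86×126 + 0.17×170 + 31.39×4 = 207.7 + 2181.6 + 234.36 + 28.9 + 125.56 = 2778.12
L = 3289.19 / 2778.12 × 100 = 118.3963
Paasche component (current-period weights):
ΣP(Period 1)Q(Period 1) = 4.45×53 + 82.64×27 + 2.57×136 + 0.13×135 + 41.48×4 = 235.85 + 2231.28 + 349.52 + 17.55 + 165.92 = 3000.12
ΣP(Period 0)Q(Period 1) = 3.10×53 + 72.72×27 + 1.86×136 + 0.17×135 + 31.39×4 = 164.3 + 1963.44 + 252.96 + 22.95 + 125.56 = 2529.21
P = 3000.12 / 2529.21 × 100 = 118.6189
Fisher = √(L × P) = √(118.3963 × 118.6189) = 118.5075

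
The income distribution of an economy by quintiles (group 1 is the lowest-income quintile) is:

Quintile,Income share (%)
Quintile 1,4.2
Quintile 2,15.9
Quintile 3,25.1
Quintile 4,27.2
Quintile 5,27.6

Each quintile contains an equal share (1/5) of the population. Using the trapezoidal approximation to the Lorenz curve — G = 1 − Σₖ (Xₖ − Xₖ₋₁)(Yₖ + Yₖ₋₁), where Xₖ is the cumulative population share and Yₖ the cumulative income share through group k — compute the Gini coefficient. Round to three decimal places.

Cumulative income shares Yₖ: 0.0420, 0.2010, 0.4520, 0.7240, 1.0000
Σ (Xₖ−Xₖ₋₁)(Yₖ+Yₖ₋₁) = (1/5)(0.0420+0.0000) + (1/5)(0.2010+0.0420) + (1/5)(0.4520+0.2010) + (1/5)(0.7240+0.4520) + (1/5)(1.0000+0.7240)
  = 0.0084 + 0.0486 + 0.1306 + 0.2352 + 0.3448 = 0.7676
G = 1 − 0.7676 = 0.2324

0.232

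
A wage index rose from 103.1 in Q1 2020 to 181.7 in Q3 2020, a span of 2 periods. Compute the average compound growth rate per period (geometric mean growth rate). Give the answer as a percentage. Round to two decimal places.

Growth factor = (181.7/103.1)^(1/2) = (1.762367)^(1/2) = 1.327542
Growth rate = 1.327542 − 1 = 0.327542 = 32.7542%

32.75%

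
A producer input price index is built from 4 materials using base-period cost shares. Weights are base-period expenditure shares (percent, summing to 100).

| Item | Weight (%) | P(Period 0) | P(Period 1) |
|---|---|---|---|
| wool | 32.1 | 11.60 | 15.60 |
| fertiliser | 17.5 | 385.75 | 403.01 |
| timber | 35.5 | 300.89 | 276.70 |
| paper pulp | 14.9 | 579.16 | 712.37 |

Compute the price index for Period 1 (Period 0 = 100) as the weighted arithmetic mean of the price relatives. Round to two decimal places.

112.43

wool: 32.1 × (15.60/11.60) = 32.1 × 1.344828 = 43.1690
fertiliser: 17.5 × (403.01/385.75) = 17.5 × 1.044744 = 18.2830
timber: 35.5 × (276.70/300.89) = 35.5 × 0.919605 = 32.6460
paper pulp: 14.9 × (712.37/579.16) = 14.9 × 1.230006 = 18.3271
Index = Σ wᵢ·(p₁ᵢ/p₀ᵢ) = 43.1690 + 18.2830 + 32.6460 + 18.3271 = 112.4251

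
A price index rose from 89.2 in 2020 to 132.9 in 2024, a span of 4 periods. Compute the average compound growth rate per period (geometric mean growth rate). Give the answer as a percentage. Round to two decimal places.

10.48%

Growth factor = (132.9/89.2)^(1/4) = (1.489910)^(1/4) = 1.104816
Growth rate = 1.104816 − 1 = 0.104816 = 10.4816%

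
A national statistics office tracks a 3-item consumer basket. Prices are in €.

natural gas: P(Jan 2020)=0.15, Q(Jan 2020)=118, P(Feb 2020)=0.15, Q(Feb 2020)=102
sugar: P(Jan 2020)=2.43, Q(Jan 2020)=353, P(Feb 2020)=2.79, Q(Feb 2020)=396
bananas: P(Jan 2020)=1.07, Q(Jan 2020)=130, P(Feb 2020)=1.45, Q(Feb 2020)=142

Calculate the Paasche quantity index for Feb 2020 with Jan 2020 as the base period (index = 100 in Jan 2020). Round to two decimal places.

111.33

Paasche quantity index uses current-period prices as weights.
ΣP(Feb 2020)·Q(Feb 2020) = 0.15×102 + 2.79×396 + 1.45×142 = 15.3 + 1104.84 + 205.9 = 1326.04
ΣP(Feb 2020)·Q(Jan 2020) = 0.15×118 + 2.79×353 + 1.45×130 = 17.7 + 984.87 + 188.5 = 1191.07
Index = 1326.04 / 1191.07 × 100 = 111.3318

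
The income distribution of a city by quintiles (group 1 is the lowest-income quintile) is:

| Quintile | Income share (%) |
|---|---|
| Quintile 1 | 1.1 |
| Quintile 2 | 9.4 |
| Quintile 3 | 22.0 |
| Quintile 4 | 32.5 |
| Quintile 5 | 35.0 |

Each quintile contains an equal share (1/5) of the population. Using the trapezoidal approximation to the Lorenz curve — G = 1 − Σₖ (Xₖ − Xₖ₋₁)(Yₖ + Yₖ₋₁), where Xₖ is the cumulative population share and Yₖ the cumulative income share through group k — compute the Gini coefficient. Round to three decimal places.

0.364

Cumulative income shares Yₖ: 0.0110, 0.1050, 0.3250, 0.6500, 1.0000
Σ (Xₖ−Xₖ₋₁)(Yₖ+Yₖ₋₁) = (1/5)(0.0110+0.0000) + (1/5)(0.1050+0.0110) + (1/5)(0.3250+0.1050) + (1/5)(0.6500+0.3250) + (1/5)(1.0000+0.6500)
  = 0.0022 + 0.0232 + 0.0860 + 0.1950 + 0.3300 = 0.6364
G = 1 − 0.6364 = 0.3636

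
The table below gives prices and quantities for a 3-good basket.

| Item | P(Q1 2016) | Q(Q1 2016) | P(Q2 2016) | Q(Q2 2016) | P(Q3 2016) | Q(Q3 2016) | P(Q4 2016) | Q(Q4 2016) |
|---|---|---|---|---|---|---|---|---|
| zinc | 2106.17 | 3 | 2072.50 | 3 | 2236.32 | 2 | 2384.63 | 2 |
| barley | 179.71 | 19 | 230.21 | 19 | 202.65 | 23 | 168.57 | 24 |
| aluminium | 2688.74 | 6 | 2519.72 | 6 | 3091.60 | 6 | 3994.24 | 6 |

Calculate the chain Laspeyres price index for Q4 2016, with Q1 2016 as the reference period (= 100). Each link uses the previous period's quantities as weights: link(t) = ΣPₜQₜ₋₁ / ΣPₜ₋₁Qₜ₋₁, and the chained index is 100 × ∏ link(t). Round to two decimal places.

Link Q1 2016→Q2 2016:
ΣP(Q2 2016)Q(Q1 2016) = 2072.50×3 + 230.21×19 + 2519.72×6 = 6217.5 + 4373.99 + 15118.32 = 25709.81
ΣP(Q1 2016)Q(Q1 2016) = 2106.17×3 + 179.71×19 + 2688.74×6 = 6318.51 + 3414.49 + 16132.44 = 25865.44
link = 25709.81/25865.44 = 0.993983
Link Q2 2016→Q3 2016:
ΣP(Q3 2016)Q(Q2 2016) = 2236.32×3 + 202.65×19 + 3091.60×6 = 6708.96 + 3850.35 + 18549.6 = 29108.91
ΣP(Q2 2016)Q(Q2 2016) = 2072.50×3 + 230.21×19 + 2519.72×6 = 6217.5 + 4373.99 + 15118.32 = 25709.81
link = 29108.91/25709.81 = 1.132210
Link Q3 2016→Q4 2016:
ΣP(Q4 2016)Q(Q3 2016) = 2384.63×2 + 168.57×23 + 3994.24×6 = 4769.26 + 3877.11 + 23965.44 = 32611.81
ΣP(Q3 2016)Q(Q3 2016) = 2236.32×2 + 202.65×23 + 3091.60×6 = 4472.64 + 4660.95 + 18549.6 = 27683.19
link = 32611.81/27683.19 = 1.178037
Chained index = 100 × 0.993983 × 1.132210 × 1.178037 = 132.5760

132.58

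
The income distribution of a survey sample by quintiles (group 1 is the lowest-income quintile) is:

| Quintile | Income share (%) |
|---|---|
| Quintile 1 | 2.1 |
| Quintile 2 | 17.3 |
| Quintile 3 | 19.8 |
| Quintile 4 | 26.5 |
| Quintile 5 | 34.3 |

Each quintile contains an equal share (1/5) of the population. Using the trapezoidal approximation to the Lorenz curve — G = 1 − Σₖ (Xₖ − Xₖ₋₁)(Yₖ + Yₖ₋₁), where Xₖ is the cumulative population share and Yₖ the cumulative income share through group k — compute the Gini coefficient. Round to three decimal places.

0.294

Cumulative income shares Yₖ: 0.0210, 0.1940, 0.3920, 0.6570, 1.0000
Σ (Xₖ−Xₖ₋₁)(Yₖ+Yₖ₋₁) = (1/5)(0.0210+0.0000) + (1/5)(0.1940+0.0210) + (1/5)(0.3920+0.1940) + (1/5)(0.6570+0.3920) + (1/5)(1.0000+0.6570)
  = 0.0042 + 0.0430 + 0.1172 + 0.2098 + 0.3314 = 0.7056
G = 1 − 0.7056 = 0.2944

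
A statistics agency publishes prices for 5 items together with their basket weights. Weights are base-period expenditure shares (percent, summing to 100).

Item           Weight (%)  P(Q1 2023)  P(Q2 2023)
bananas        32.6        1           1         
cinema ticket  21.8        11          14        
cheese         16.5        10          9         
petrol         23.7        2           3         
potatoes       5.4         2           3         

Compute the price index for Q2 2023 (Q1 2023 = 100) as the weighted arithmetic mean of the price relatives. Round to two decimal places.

bananas: 32.6 × (1/1) = 32.6 × 1.000000 = 32.6000
cinema ticket: 21.8 × (14/11) = 21.8 × 1.272727 = 27.7455
cheese: 16.5 × (9/10) = 16.5 × 0.900000 = 14.8500
petrol: 23.7 × (3/2) = 23.7 × 1.500000 = 35.5500
potatoes: 5.4 × (3/2) = 5.4 × 1.500000 = 8.1000
Index = Σ wᵢ·(p₁ᵢ/p₀ᵢ) = 32.6000 + 27.7455 + 14.8500 + 35.5500 + 8.1000 = 118.8455

118.85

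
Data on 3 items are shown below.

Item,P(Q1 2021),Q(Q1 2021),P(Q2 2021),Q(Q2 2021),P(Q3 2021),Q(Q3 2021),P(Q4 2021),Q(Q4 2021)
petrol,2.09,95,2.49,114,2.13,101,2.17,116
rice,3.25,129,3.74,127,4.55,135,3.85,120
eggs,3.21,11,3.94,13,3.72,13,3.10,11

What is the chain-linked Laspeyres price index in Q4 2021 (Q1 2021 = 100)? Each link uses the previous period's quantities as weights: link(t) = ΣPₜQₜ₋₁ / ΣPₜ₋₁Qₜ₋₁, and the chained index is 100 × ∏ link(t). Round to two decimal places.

111.17

Link Q1 2021→Q2 2021:
ΣP(Q2 2021)Q(Q1 2021) = 2.49×95 + 3.74×129 + 3.94×11 = 236.55 + 482.46 + 43.34 = 762.35
ΣP(Q1 2021)Q(Q1 2021) = 2.09×95 + 3.25×129 + 3.21×11 = 198.55 + 419.25 + 35.31 = 653.11
link = 762.35/653.11 = 1.167261
Link Q2 2021→Q3 2021:
ΣP(Q3 2021)Q(Q2 2021) = 2.13×114 + 4.55×127 + 3.72×13 = 242.82 + 577.85 + 48.36 = 869.03
ΣP(Q2 2021)Q(Q2 2021) = 2.49×114 + 3.74×127 + 3.94×13 = 283.86 + 474.98 + 51.22 = 810.06
link = 869.03/810.06 = 1.072797
Link Q3 2021→Q4 2021:
ΣP(Q4 2021)Q(Q3 2021) = 2.17×101 + 3.85×135 + 3.10×13 = 219.17 + 519.75 + 40.3 = 779.22
ΣP(Q3 2021)Q(Q3 2021) = 2.13×101 + 4.55×135 + 3.72×13 = 215.13 + 614.25 + 48.36 = 877.74
link = 779.22/877.74 = 0.887757
Chained index = 100 × 1.167261 × 1.072797 × 0.887757 = 111.1680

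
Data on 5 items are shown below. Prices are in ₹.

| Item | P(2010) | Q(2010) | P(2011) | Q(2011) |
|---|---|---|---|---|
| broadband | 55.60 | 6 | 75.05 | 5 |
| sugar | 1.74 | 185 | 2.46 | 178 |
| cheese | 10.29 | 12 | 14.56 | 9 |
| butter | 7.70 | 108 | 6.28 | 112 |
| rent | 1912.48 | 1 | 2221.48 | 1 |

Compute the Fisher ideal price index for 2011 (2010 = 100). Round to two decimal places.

112.47

Laspeyres component (base-period weights):
ΣP(2011)Q(2010) = 75.05×6 + 2.46×185 + 14.56×12 + 6.28×108 + 2221.48×1 = 450.3 + 455.1 + 174.72 + 678.24 + 2221.48 = 3979.84
ΣP(2010)Q(2010) = 55.60×6 + 1.74×185 + 10.29×12 + 7.70×108 + 1912.48×1 = 333.6 + 321.9 + 123.48 + 831.6 + 1912.48 = 3523.06
L = 3979.84 / 3523.06 × 100 = 112.9654
Paasche component (current-period weights):
ΣP(2011)Q(2011) = 75.05×5 + 2.46×178 + 14.56×9 + 6.28×112 + 2221.48×1 = 375.25 + 437.88 + 131.04 + 703.36 + 2221.48 = 3869.01
ΣP(2010)Q(2011) = 55.60×5 + 1.74×178 + 10.29×9 + 7.70×112 + 1912.48×1 = 278 + 309.72 + 92.61 + 862.4 + 1912.48 = 3455.21
P = 3869.01 / 3455.21 × 100 = 111.9761
Fisher = √(L × P) = √(112.9654 × 111.9761) = 112.4697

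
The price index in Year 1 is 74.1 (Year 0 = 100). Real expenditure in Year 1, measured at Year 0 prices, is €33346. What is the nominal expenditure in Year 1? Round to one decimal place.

Nominal = Real × (Index/100) = 33346 × (74.1/100)
        = 33346 × 0.741 = 24709.3860

24709.4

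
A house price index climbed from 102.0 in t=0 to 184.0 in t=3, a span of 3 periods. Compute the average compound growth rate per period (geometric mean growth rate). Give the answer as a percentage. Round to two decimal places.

21.73%

Growth factor = (184.0/102.0)^(1/3) = (1.803922)^(1/3) = 1.217323
Growth rate = 1.217323 − 1 = 0.217323 = 21.7323%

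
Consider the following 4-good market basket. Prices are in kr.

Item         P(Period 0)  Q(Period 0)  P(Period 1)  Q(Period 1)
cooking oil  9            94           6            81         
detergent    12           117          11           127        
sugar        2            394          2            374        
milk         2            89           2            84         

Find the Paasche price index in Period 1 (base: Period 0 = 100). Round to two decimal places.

Paasche price index uses current-period quantities as weights.
ΣP(Period 1)·Q(Period 1) = 6×81 + 11×127 + 2×374 + 2×84 = 486 + 1397 + 748 + 168 = 2799
ΣP(Period 0)·Q(Period 1) = 9×81 + 12×127 + 2×374 + 2×84 = 729 + 1524 + 748 + 168 = 3169
Index = 2799 / 3169 × 100 = 88.3244

88.32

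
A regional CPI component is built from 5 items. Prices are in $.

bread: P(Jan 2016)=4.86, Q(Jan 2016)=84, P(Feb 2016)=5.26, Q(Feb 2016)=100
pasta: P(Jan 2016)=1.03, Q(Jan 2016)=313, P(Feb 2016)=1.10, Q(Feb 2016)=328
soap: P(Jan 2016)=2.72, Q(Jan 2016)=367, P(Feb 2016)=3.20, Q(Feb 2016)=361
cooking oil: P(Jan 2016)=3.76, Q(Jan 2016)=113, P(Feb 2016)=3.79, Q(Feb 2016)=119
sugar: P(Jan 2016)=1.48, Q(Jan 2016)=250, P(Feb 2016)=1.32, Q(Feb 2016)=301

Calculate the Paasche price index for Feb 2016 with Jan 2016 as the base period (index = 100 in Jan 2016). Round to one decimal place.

107.1

Paasche price index uses current-period quantities as weights.
ΣP(Feb 2016)·Q(Feb 2016) = 5.26×100 + 1.10×328 + 3.20×361 + 3.79×119 + 1.32×301 = 526 + 360.8 + 1155.2 + 451.01 + 397.32 = 2890.33
ΣP(Jan 2016)·Q(Feb 2016) = 4.86×100 + 1.03×328 + 2.72×361 + 3.76×119 + 1.48×301 = 486 + 337.84 + 981.92 + 447.44 + 445.48 = 2698.68
Index = 2890.33 / 2698.68 × 100 = 107.1016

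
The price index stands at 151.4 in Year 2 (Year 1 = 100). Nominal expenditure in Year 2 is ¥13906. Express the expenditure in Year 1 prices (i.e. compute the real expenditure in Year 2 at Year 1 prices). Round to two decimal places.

Real = Nominal ÷ (Index/100) = 13906 ÷ (151.4/100)
     = 13906 ÷ 1.514 = 9184.9406

9184.94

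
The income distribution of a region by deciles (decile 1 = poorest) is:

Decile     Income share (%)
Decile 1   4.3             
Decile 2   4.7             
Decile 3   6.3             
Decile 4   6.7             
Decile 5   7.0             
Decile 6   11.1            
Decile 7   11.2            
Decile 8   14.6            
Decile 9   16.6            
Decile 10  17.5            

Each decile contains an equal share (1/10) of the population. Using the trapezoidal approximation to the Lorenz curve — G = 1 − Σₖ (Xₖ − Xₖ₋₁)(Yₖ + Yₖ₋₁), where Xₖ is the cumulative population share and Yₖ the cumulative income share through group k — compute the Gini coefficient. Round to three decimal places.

0.261

Cumulative income shares Yₖ: 0.0430, 0.0900, 0.1530, 0.2200, 0.2900, 0.4010, 0.5130, 0.6590, 0.8250, 1.0000
Σ (Xₖ−Xₖ₋₁)(Yₖ+Yₖ₋₁) = (1/10)(0.0430+0.0000) + (1/10)(0.0900+0.0430) + (1/10)(0.1530+0.0900) + (1/10)(0.2200+0.1530) + (1/10)(0.2900+0.2200) + (1/10)(0.4010+0.2900) + (1/10)(0.5130+0.4010) + (1/10)(0.6590+0.5130) + (1/10)(0.8250+0.6590) + (1/10)(1.0000+0.8250)
  = 0.0043 + 0.0133 + 0.0243 + 0.0373 + 0.0510 + 0.0691 + 0.0914 + 0.1172 + 0.1484 + 0.1825 = 0.7388
G = 1 − 0.7388 = 0.2612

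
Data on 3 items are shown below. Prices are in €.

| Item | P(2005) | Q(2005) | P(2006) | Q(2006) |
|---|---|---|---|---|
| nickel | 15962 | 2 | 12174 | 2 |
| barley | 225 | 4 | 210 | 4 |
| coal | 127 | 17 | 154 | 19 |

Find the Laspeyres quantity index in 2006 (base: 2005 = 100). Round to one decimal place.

Laspeyres quantity index uses base-period prices as weights.
ΣP(2005)·Q(2006) = 15962×2 + 225×4 + 127×19 = 31924 + 900 + 2413 = 35237
ΣP(2005)·Q(2005) = 15962×2 + 225×4 + 127×17 = 31924 + 900 + 2159 = 34983
Index = 35237 / 34983 × 100 = 100.7261

100.7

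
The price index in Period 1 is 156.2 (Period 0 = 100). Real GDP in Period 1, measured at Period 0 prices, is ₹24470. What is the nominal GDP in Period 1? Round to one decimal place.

38222.1

Nominal = Real × (Index/100) = 24470 × (156.2/100)
        = 24470 × 1.562 = 38222.1400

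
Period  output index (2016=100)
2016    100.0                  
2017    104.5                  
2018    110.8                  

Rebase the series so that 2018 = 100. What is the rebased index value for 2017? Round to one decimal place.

94.3

Rebased(2017) = 104.5 / 110.8 × 100 = 94.3141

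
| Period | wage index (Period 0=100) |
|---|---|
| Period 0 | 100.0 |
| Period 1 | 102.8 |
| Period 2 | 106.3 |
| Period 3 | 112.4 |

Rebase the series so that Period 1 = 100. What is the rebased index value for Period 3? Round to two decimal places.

109.34

Rebased(Period 3) = 112.4 / 102.8 × 100 = 109.3385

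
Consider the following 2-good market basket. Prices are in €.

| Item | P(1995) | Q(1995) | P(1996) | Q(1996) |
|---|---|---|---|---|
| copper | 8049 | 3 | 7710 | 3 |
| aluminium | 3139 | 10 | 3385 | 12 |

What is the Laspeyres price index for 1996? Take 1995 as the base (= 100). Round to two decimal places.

102.60

Laspeyres price index uses base-period quantities as weights.
ΣP(1996)·Q(1995) = 7710×3 + 3385×10 = 23130 + 33850 = 56980
ΣP(1995)·Q(1995) = 8049×3 + 3139×10 = 24147 + 31390 = 55537
Index = 56980 / 55537 × 100 = 102.5983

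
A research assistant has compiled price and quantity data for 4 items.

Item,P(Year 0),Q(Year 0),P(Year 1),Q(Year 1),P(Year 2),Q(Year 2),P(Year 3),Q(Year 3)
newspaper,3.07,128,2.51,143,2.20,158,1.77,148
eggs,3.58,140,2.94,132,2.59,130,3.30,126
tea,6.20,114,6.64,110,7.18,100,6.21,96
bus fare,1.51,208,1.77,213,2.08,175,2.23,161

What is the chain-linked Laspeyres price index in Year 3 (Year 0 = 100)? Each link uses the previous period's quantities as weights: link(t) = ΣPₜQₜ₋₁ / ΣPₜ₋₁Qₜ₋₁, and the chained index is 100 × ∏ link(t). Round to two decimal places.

96.25

Link Year 0→Year 1:
ΣP(Year 1)Q(Year 0) = 2.51×128 + 2.94×140 + 6.64×114 + 1.77×208 = 321.28 + 411.6 + 756.96 + 368.16 = 1858
ΣP(Year 0)Q(Year 0) = 3.07×128 + 3.58×140 + 6.20×114 + 1.51×208 = 392.96 + 501.2 + 706.8 + 314.08 = 1915.04
link = 1858/1915.04 = 0.970215
Link Year 1→Year 2:
ΣP(Year 2)Q(Year 1) = 2.20×143 + 2.59×132 + 7.18×110 + 2.08×213 = 314.6 + 341.88 + 789.8 + 443.04 = 1889.32
ΣP(Year 1)Q(Year 1) = 2.51×143 + 2.94×132 + 6.64×110 + 1.77×213 = 358.93 + 388.08 + 730.4 + 377.01 = 1854.42
link = 1889.32/1854.42 = 1.018820
Link Year 2→Year 3:
ΣP(Year 3)Q(Year 2) = 1.77×158 + 3.30×130 + 6.21×100 + 2.23×175 = 279.66 + 429 + 621 + 390.25 = 1719.91
ΣP(Year 2)Q(Year 2) = 2.20×158 + 2.59×130 + 7.18×100 + 2.08×175 = 347.6 + 336.7 + 718 + 364 = 1766.3
link = 1719.91/1766.3 = 0.973736
Chained index = 100 × 0.970215 × 1.018820 × 0.973736 = 96.2513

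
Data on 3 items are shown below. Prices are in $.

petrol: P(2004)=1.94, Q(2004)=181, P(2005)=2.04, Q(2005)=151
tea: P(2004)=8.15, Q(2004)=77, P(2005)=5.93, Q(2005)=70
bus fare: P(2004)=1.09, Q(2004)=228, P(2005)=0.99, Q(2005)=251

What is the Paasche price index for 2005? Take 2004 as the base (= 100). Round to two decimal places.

85.45

Paasche price index uses current-period quantities as weights.
ΣP(2005)·Q(2005) = 2.04×151 + 5.93×70 + 0.99×251 = 308.04 + 415.1 + 248.49 = 971.63
ΣP(2004)·Q(2005) = 1.94×151 + 8.15×70 + 1.09×251 = 292.94 + 570.5 + 273.59 = 1137.03
Index = 971.63 / 1137.03 × 100 = 85.4533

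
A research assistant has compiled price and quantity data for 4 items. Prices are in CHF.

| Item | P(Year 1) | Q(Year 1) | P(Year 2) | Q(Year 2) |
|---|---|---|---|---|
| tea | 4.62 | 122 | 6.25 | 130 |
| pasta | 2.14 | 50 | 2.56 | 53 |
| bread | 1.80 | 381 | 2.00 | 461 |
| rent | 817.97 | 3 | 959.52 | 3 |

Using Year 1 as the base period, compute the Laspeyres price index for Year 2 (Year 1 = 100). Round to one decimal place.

Laspeyres price index uses base-period quantities as weights.
ΣP(Year 2)·Q(Year 1) = 6.25×122 + 2.56×50 + 2.00×381 + 959.52×3 = 762.5 + 128 + 762 + 2878.56 = 4531.06
ΣP(Year 1)·Q(Year 1) = 4.62×122 + 2.14×50 + 1.80×381 + 817.97×3 = 563.64 + 107 + 685.8 + 2453.91 = 3810.35
Index = 4531.06 / 3810.35 × 100 = 118.9145

118.9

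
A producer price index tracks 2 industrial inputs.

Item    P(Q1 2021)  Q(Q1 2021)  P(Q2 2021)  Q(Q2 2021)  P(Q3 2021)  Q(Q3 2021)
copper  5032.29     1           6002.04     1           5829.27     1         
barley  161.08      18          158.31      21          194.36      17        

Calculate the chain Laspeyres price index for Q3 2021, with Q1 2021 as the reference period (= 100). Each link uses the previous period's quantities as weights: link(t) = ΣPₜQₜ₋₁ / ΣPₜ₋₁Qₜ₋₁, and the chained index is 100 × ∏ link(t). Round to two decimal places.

118.59

Link Q1 2021→Q2 2021:
ΣP(Q2 2021)Q(Q1 2021) = 6002.04×1 + 158.31×18 = 6002.04 + 2849.58 = 8851.62
ΣP(Q1 2021)Q(Q1 2021) = 5032.29×1 + 161.08×18 = 5032.29 + 2899.44 = 7931.73
link = 8851.62/7931.73 = 1.115976
Link Q2 2021→Q3 2021:
ΣP(Q3 2021)Q(Q2 2021) = 5829.27×1 + 194.36×21 = 5829.27 + 4081.56 = 9910.83
ΣP(Q2 2021)Q(Q2 2021) = 6002.04×1 + 158.31×21 = 6002.04 + 3324.51 = 9326.55
link = 9910.83/9326.55 = 1.062647
Chained index = 100 × 1.115976 × 1.062647 = 118.5888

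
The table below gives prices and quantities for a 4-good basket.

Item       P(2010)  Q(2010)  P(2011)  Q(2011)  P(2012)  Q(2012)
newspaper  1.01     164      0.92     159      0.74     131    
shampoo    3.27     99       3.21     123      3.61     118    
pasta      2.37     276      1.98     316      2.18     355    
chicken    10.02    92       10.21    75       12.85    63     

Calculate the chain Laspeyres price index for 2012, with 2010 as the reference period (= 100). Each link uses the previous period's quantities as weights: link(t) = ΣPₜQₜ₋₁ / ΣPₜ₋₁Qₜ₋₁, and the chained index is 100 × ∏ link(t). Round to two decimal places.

108.43

Link 2010→2011:
ΣP(2011)Q(2010) = 0.92×164 + 3.21×99 + 1.98×276 + 10.21×92 = 150.88 + 317.79 + 546.48 + 939.32 = 1954.47
ΣP(2010)Q(2010) = 1.01×164 + 3.27×99 + 2.37×276 + 10.02×92 = 165.64 + 323.73 + 654.12 + 921.84 = 2065.33
link = 1954.47/2065.33 = 0.946323
Link 2011→2012:
ΣP(2012)Q(2011) = 0.74×159 + 3.61×123 + 2.18×316 + 12.85×75 = 117.66 + 444.03 + 688.88 + 963.75 = 2214.32
ΣP(2011)Q(2011) = 0.92×159 + 3.21×123 + 1.98×316 + 10.21×75 = 146.28 + 394.83 + 625.68 + 765.75 = 1932.54
link = 2214.32/1932.54 = 1.145808
Chained index = 100 × 0.946323 × 1.145808 = 108.4305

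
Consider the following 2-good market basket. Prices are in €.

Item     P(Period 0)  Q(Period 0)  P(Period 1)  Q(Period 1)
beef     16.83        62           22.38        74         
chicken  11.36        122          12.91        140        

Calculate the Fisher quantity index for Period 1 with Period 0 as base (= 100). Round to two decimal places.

Laspeyres component (base-period weights):
ΣP(Period 0)Q(Period 1) = 16.83×74 + 11.36×140 = 1245.42 + 1590.4 = 2835.82
ΣP(Period 0)Q(Period 0) = 16.83×62 + 11.36×122 = 1043.46 + 1385.92 = 2429.38
L = 2835.82 / 2429.38 × 100 = 116.7302
Paasche component (current-period weights):
ΣP(Period 1)Q(Period 1) = 22.38×74 + 12.91×140 = 1656.12 + 1807.4 = 3463.52
ΣP(Period 1)Q(Period 0) = 22.38×62 + 12.91×122 = 1387.56 + 1575.02 = 2962.58
P = 3463.52 / 2962.58 × 100 = 116.9089
Fisher = √(L × P) = √(116.7302 × 116.9089) = 116.8195

116.82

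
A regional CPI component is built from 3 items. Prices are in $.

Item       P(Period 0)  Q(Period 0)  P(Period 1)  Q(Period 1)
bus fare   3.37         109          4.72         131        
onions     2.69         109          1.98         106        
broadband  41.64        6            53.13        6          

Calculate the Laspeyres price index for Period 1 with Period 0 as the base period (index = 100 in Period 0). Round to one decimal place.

115.2

Laspeyres price index uses base-period quantities as weights.
ΣP(Period 1)·Q(Period 0) = 4.72×109 + 1.98×109 + 53.13×6 = 514.48 + 215.82 + 318.78 = 1049.08
ΣP(Period 0)·Q(Period 0) = 3.37×109 + 2.69×109 + 41.64×6 = 367.33 + 293.21 + 249.84 = 910.38
Index = 1049.08 / 910.38 × 100 = 115.2354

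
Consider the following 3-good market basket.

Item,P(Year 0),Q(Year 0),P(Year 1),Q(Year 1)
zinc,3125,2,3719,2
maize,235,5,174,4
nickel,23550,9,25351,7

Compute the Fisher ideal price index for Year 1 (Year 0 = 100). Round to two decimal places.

107.83

Laspeyres component (base-period weights):
ΣP(Year 1)Q(Year 0) = 3719×2 + 174×5 + 25351×9 = 7438 + 870 + 228159 = 236467
ΣP(Year 0)Q(Year 0) = 3125×2 + 235×5 + 23550×9 = 6250 + 1175 + 211950 = 219375
L = 236467 / 219375 × 100 = 107.7912
Paasche component (current-period weights):
ΣP(Year 1)Q(Year 1) = 3719×2 + 174×4 + 25351×7 = 7438 + 696 + 177457 = 185591
ΣP(Year 0)Q(Year 1) = 3125×2 + 235×4 + 23550×7 = 6250 + 940 + 164850 = 172040
P = 185591 / 172040 × 100 = 107.8767
Fisher = √(L × P) = √(107.7912 × 107.8767) = 107.8339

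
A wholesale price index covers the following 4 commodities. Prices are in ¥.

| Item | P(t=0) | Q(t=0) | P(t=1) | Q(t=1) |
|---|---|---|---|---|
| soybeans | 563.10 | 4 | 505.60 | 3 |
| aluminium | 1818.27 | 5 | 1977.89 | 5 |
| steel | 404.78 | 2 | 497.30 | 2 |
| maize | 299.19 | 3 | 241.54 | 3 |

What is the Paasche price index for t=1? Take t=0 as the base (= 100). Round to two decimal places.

Paasche price index uses current-period quantities as weights.
ΣP(t=1)·Q(t=1) = 505.60×3 + 1977.89×5 + 497.30×2 + 241.54×3 = 1516.8 + 9889.45 + 994.6 + 724.62 = 13125.47
ΣP(t=0)·Q(t=1) = 563.10×3 + 1818.27×5 + 404.78×2 + 299.19×3 = 1689.3 + 9091.35 + 809.56 + 897.57 = 12487.78
Index = 13125.47 / 12487.78 × 100 = 105.1065

105.11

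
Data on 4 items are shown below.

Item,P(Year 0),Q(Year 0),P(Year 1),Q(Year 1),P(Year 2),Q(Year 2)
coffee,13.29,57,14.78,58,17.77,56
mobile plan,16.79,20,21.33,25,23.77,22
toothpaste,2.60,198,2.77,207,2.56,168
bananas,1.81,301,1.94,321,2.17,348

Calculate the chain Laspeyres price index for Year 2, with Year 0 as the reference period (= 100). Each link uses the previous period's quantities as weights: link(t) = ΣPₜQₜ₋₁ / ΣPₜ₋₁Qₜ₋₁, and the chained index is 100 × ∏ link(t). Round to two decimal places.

122.96

Link Year 0→Year 1:
ΣP(Year 1)Q(Year 0) = 14.78×57 + 21.33×20 + 2.77×198 + 1.94×301 = 842.46 + 426.6 + 548.46 + 583.94 = 2401.46
ΣP(Year 0)Q(Year 0) = 13.29×57 + 16.79×20 + 2.60×198 + 1.81×301 = 757.53 + 335.8 + 514.8 + 544.81 = 2152.94
link = 2401.46/2152.94 = 1.115433
Link Year 1→Year 2:
ΣP(Year 2)Q(Year 1) = 17.77×58 + 23.77×25 + 2.56×207 + 2.17×321 = 1030.66 + 594.25 + 529.92 + 696.57 = 2851.4
ΣP(Year 1)Q(Year 1) = 14.78×58 + 21.33×25 + 2.77×207 + 1.94×321 = 857.24 + 533.25 + 573.39 + 622.74 = 2586.62
link = 2851.4/2586.62 = 1.102365
Chained index = 100 × 1.115433 × 1.102365 = 122.9614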